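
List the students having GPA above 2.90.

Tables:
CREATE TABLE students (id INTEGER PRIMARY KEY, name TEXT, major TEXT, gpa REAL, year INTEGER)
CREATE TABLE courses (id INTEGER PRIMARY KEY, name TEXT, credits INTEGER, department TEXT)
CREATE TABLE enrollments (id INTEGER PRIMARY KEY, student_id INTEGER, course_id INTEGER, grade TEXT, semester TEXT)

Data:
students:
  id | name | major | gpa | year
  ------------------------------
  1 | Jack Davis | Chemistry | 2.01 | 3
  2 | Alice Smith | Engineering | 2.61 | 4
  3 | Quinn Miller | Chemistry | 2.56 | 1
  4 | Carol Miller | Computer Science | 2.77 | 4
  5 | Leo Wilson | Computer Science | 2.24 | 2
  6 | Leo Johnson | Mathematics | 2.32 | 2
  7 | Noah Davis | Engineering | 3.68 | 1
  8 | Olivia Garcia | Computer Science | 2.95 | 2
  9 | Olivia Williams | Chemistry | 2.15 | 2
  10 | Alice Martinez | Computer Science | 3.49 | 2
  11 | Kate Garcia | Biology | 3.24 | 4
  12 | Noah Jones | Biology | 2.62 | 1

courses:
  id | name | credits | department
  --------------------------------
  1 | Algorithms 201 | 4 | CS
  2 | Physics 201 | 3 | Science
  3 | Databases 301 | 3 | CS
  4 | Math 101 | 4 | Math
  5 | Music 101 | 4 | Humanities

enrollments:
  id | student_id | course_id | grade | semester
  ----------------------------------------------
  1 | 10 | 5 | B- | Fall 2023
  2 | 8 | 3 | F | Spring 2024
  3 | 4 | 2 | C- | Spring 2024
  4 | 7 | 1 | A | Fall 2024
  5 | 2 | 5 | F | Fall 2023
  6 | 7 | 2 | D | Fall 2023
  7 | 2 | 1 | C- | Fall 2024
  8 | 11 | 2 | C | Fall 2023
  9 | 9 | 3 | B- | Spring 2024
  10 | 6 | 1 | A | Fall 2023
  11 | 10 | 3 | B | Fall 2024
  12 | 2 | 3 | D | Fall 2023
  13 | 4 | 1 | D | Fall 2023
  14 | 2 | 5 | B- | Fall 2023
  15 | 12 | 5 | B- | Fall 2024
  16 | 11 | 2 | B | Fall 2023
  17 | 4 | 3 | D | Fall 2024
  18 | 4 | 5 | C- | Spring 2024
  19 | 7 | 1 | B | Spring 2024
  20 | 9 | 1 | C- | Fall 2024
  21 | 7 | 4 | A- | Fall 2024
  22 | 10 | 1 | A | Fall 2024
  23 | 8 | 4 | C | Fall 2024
SELECT name, gpa FROM students WHERE gpa > 2.9

Execution result:
name | gpa
Noah Davis | 3.68
Olivia Garcia | 2.95
Alice Martinez | 3.49
Kate Garcia | 3.24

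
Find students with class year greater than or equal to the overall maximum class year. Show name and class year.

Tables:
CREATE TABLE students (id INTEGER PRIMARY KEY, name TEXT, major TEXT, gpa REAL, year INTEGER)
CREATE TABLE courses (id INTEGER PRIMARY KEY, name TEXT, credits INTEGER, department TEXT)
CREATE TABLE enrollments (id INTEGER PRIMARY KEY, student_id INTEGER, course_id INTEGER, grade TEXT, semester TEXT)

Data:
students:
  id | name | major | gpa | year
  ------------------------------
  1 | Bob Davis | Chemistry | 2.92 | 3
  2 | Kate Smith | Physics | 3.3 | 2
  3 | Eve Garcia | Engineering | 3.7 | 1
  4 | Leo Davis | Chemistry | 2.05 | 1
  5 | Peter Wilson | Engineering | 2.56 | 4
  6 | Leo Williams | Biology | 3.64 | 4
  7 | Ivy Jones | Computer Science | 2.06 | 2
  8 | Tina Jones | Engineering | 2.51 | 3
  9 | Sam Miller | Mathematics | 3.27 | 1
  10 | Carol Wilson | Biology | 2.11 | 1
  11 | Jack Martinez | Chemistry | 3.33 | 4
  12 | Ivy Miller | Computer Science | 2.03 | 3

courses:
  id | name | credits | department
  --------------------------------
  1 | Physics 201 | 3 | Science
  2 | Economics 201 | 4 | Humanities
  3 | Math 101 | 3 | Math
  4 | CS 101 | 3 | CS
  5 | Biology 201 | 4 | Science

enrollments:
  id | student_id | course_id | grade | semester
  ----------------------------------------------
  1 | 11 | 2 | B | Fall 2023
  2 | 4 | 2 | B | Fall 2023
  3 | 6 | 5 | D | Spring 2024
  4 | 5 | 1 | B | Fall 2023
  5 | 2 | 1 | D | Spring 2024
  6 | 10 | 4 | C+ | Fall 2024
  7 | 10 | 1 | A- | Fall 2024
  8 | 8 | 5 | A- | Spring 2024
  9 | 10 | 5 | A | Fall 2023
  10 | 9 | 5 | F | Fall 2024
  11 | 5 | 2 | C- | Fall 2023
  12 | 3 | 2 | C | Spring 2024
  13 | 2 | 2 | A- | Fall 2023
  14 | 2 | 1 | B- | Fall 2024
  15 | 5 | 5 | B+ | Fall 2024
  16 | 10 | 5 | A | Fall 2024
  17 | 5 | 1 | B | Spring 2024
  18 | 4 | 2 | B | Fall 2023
SELECT name, year FROM students WHERE year >= (SELECT MAX(year) FROM students)

Execution result:
name | year
Peter Wilson | 4
Leo Williams | 4
Jack Martinez | 4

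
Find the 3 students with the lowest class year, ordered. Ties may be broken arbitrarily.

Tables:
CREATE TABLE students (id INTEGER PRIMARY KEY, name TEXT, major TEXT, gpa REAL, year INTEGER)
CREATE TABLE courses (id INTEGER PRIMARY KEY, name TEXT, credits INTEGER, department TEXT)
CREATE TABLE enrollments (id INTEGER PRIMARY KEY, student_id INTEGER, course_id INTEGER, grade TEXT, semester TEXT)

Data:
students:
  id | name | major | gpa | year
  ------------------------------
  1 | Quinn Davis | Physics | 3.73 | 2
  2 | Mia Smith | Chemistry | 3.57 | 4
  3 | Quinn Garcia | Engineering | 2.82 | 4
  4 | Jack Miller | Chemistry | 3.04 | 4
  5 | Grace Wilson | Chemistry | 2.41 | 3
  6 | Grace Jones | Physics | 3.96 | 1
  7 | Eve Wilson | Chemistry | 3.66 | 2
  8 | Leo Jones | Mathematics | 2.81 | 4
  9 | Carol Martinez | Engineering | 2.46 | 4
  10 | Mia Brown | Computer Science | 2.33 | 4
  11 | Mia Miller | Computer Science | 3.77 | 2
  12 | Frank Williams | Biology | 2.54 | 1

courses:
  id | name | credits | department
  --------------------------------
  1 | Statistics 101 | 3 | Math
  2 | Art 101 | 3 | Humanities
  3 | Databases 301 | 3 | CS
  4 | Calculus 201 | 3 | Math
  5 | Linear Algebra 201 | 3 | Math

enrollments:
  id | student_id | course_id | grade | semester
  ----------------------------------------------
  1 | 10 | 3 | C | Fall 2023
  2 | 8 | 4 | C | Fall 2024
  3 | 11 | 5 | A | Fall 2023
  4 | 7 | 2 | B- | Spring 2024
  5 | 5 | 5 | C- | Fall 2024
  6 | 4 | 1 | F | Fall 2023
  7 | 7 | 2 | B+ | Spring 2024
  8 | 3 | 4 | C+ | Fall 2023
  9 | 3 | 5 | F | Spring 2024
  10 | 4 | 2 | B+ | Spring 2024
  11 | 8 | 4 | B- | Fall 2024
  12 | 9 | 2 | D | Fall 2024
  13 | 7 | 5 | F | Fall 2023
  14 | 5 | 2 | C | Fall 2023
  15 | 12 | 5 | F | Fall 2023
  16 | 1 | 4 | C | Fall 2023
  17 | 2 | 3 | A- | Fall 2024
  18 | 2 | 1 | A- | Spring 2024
SELECT name, year FROM students ORDER BY year ASC LIMIT 3

Execution result:
name | year
Grace Jones | 1
Frank Williams | 1
Quinn Davis | 2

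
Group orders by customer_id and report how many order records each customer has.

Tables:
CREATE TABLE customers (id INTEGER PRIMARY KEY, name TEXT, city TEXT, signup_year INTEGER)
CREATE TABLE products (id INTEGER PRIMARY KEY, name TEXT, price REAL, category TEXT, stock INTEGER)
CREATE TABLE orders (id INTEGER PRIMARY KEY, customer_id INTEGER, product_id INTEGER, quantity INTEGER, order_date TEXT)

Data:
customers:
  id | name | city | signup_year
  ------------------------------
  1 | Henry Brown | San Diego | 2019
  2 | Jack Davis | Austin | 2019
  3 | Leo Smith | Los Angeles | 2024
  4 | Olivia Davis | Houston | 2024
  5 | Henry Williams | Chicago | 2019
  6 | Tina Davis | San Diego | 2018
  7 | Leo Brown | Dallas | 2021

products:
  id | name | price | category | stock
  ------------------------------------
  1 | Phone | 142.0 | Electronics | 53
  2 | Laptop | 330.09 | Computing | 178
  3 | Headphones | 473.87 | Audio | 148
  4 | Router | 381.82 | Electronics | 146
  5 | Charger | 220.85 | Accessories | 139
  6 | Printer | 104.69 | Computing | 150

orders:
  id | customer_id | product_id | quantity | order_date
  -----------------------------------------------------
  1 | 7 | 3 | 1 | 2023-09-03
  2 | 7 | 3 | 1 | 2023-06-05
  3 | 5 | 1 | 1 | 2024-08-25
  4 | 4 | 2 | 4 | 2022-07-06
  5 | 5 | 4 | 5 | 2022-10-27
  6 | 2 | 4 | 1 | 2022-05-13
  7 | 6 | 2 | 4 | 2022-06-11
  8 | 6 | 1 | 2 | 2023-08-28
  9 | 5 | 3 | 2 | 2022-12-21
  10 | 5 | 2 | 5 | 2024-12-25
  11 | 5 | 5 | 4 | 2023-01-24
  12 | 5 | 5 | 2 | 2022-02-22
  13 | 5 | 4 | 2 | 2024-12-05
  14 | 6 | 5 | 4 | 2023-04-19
SELECT customer_id, COUNT(*) AS order_count FROM orders GROUP BY customer_id

Execution result:
customer_id | order_count
2 | 1
4 | 1
5 | 7
6 | 3
7 | 2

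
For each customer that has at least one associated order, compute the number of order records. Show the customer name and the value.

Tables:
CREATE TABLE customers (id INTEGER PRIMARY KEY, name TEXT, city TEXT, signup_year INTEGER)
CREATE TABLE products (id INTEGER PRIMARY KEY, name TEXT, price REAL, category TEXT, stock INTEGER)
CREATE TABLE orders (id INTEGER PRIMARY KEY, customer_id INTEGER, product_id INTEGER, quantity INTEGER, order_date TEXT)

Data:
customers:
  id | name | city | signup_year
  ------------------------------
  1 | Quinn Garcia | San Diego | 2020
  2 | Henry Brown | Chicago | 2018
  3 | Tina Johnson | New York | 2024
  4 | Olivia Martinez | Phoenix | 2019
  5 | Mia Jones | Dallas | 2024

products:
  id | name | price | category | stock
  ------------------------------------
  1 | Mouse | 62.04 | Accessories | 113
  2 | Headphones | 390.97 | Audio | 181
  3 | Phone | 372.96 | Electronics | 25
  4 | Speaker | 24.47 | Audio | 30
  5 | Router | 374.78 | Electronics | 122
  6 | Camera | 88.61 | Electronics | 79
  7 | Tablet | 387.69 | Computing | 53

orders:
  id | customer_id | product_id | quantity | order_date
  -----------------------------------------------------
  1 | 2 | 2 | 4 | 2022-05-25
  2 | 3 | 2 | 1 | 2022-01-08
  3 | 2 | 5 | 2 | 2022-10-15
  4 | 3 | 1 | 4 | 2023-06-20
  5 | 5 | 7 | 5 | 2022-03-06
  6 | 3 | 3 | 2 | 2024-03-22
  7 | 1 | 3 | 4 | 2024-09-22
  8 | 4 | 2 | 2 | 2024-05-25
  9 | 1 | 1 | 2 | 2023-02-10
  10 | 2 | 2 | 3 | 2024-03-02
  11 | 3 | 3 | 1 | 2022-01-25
SELECT p.name, COUNT(*) AS n FROM orders c JOIN customers p ON c.customer_id = p.id GROUP BY p.id, p.name

Execution result:
name | n
Quinn Garcia | 2
Henry Brown | 3
Tina Johnson | 4
Olivia Martinez | 1
Mia Jones | 1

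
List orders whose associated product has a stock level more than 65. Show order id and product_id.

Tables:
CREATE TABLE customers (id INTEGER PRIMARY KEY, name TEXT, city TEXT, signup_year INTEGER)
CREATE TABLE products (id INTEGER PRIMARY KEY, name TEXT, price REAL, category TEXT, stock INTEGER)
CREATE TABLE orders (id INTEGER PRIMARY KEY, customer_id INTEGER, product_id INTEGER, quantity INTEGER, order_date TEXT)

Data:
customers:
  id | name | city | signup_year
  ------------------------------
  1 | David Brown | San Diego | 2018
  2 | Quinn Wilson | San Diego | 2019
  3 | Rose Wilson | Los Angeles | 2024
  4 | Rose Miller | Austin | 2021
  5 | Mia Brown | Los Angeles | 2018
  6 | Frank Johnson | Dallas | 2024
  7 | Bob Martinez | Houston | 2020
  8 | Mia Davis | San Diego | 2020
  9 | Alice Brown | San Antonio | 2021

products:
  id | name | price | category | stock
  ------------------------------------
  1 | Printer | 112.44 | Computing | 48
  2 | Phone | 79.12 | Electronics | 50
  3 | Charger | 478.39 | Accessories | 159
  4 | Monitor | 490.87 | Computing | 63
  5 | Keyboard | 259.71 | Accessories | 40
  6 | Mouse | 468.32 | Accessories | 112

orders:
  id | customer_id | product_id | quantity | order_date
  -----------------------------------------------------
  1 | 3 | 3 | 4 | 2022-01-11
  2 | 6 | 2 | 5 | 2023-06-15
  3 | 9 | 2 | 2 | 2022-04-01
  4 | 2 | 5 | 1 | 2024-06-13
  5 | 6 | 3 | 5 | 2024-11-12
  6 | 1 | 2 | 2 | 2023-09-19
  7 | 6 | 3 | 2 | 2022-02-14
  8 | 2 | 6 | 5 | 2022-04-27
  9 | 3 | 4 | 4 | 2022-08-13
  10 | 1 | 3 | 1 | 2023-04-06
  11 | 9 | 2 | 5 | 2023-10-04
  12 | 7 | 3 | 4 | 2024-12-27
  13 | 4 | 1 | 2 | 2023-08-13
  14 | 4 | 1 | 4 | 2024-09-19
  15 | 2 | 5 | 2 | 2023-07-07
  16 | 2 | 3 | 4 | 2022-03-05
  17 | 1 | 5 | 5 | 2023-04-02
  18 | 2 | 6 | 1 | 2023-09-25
SELECT id, product_id FROM orders WHERE product_id IN (SELECT id FROM products WHERE stock > 65)

Execution result:
id | product_id
1 | 3
5 | 3
7 | 3
8 | 6
10 | 3
12 | 3
16 | 3
18 | 6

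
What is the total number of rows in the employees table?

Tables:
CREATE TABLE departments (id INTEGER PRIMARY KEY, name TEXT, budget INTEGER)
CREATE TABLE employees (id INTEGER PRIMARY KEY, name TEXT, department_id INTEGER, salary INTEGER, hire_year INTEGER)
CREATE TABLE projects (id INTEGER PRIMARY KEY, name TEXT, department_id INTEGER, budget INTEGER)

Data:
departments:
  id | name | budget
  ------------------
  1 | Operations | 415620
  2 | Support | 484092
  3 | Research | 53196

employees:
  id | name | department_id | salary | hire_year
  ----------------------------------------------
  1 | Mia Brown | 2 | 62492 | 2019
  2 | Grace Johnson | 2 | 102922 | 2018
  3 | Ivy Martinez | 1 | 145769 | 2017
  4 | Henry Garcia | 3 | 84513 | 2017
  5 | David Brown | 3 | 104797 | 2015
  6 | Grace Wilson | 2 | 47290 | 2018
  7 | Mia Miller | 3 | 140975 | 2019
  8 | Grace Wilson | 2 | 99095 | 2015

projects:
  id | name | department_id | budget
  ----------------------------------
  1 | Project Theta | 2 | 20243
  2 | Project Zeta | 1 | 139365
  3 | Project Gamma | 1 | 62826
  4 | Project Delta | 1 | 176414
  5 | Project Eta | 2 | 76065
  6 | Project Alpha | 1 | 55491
SELECT COUNT(*) FROM employees

Execution result:
8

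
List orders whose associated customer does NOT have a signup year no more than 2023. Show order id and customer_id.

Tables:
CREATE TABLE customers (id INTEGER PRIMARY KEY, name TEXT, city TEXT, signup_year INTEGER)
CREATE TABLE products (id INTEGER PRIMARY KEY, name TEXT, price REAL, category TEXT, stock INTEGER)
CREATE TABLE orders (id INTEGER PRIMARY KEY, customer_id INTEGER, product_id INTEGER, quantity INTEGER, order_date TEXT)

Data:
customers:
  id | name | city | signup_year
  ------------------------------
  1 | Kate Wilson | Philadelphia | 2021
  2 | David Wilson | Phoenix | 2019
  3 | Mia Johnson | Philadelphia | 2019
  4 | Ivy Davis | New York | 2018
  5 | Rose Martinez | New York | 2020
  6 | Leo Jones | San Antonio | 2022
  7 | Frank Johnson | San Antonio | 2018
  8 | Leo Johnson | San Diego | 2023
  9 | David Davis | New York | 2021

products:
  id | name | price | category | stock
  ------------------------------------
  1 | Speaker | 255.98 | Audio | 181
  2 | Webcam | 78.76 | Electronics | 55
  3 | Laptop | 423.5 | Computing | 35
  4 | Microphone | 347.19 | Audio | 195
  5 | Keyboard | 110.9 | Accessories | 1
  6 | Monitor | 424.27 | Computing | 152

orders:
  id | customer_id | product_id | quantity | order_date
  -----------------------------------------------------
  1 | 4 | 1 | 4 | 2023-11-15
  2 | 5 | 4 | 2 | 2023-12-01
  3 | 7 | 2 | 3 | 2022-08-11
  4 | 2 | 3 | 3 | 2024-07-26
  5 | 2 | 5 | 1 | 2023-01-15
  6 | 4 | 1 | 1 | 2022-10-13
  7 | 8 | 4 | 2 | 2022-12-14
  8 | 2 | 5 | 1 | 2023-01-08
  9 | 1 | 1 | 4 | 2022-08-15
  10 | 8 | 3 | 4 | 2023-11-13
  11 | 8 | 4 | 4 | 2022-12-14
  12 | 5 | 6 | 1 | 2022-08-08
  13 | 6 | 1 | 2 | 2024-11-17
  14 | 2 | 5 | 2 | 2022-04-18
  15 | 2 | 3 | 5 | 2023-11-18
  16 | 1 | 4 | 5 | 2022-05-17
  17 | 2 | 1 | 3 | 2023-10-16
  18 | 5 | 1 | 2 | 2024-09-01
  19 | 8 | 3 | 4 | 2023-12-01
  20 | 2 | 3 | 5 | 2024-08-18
SELECT id, customer_id FROM orders WHERE customer_id NOT IN (SELECT id FROM customers WHERE signup_year <= 2023)

Execution result:
(no rows)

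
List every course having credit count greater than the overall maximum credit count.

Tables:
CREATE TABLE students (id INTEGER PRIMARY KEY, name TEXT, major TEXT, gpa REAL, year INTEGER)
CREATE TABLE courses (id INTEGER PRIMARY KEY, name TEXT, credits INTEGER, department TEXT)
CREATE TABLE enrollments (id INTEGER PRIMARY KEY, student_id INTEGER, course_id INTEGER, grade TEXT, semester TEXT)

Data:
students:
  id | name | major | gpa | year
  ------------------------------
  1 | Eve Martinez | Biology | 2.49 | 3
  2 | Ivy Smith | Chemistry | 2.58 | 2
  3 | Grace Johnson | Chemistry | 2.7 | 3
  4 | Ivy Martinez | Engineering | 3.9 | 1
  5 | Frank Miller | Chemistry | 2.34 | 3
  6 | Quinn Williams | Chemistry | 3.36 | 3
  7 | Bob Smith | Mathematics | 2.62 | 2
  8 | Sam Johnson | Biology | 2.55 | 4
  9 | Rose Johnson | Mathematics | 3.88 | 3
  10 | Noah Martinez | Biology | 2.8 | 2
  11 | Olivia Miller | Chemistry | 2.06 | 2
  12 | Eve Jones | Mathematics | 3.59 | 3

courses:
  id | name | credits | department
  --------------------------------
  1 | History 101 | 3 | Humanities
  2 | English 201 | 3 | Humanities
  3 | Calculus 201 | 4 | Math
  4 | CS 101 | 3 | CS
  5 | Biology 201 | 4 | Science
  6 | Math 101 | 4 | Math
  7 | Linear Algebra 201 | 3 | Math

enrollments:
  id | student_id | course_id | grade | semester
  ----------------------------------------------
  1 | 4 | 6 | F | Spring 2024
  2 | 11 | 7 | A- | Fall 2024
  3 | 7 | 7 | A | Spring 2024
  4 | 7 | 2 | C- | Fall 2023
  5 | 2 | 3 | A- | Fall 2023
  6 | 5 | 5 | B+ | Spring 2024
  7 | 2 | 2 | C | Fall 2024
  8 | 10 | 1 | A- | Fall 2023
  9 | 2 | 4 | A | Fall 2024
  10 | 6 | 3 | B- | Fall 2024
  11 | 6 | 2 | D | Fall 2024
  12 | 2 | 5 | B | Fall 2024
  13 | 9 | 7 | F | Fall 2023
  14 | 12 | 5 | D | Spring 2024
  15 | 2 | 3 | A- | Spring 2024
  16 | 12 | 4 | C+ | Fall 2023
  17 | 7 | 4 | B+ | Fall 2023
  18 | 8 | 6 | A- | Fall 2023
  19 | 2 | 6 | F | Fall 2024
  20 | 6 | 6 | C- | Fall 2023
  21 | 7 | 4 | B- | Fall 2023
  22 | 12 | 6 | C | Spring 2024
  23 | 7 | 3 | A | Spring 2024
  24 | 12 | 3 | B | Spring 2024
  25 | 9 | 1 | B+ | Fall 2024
SELECT name, credits FROM courses WHERE credits > (SELECT MAX(credits) FROM courses)

Execution result:
(no rows)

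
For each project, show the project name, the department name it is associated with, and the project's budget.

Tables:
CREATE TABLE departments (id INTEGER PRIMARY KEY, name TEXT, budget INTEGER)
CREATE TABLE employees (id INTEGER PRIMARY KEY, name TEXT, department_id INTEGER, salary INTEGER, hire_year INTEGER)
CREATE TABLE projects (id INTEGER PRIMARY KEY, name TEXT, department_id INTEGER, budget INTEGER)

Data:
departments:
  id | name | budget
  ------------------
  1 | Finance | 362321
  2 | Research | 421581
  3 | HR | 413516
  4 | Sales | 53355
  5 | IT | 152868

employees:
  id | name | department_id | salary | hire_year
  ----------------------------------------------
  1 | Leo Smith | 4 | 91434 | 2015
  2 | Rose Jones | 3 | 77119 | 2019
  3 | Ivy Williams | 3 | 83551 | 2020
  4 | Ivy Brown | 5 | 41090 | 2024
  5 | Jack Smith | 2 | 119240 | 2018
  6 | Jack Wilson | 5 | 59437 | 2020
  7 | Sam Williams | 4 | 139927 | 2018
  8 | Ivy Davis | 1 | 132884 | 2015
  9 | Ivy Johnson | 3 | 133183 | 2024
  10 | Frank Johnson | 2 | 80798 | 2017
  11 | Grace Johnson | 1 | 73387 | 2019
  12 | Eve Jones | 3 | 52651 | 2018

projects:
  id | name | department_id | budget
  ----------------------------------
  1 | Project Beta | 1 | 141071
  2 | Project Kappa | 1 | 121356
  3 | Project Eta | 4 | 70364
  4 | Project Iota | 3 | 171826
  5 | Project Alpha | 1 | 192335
SELECT c.name, p.name AS department, c.budget FROM projects c JOIN departments p ON c.department_id = p.id

Execution result:
name | department | budget
Project Beta | Finance | 141071
Project Kappa | Finance | 121356
Project Eta | Sales | 70364
Project Iota | HR | 171826
Project Alpha | Finance | 192335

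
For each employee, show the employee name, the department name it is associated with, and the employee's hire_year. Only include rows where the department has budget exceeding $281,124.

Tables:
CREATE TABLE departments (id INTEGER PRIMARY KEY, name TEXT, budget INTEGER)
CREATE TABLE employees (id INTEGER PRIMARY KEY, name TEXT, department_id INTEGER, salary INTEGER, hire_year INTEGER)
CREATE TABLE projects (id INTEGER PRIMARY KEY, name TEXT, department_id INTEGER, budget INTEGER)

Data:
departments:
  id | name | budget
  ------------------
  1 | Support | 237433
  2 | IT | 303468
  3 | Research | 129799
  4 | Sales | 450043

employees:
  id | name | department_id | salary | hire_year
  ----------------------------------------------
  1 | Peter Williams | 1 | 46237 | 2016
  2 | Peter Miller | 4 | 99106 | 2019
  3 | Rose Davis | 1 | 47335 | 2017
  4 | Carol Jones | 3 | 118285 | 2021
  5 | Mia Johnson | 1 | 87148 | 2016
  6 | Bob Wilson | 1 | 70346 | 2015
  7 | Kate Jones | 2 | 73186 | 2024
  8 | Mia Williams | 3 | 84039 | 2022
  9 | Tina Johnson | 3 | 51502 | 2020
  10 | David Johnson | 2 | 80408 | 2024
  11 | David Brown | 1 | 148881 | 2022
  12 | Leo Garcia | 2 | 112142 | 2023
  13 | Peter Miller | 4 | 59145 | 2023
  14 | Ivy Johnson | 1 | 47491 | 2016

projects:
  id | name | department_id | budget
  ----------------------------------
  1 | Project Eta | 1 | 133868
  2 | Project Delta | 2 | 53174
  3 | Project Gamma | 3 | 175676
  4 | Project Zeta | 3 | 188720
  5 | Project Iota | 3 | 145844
SELECT c.name, p.name AS department, c.hire_year FROM employees c JOIN departments p ON c.department_id = p.id WHERE p.budget > 281124

Execution result:
name | department | hire_year
Peter Miller | Sales | 2019
Kate Jones | IT | 2024
David Johnson | IT | 2024
Leo Garcia | IT | 2023
Peter Miller | Sales | 2023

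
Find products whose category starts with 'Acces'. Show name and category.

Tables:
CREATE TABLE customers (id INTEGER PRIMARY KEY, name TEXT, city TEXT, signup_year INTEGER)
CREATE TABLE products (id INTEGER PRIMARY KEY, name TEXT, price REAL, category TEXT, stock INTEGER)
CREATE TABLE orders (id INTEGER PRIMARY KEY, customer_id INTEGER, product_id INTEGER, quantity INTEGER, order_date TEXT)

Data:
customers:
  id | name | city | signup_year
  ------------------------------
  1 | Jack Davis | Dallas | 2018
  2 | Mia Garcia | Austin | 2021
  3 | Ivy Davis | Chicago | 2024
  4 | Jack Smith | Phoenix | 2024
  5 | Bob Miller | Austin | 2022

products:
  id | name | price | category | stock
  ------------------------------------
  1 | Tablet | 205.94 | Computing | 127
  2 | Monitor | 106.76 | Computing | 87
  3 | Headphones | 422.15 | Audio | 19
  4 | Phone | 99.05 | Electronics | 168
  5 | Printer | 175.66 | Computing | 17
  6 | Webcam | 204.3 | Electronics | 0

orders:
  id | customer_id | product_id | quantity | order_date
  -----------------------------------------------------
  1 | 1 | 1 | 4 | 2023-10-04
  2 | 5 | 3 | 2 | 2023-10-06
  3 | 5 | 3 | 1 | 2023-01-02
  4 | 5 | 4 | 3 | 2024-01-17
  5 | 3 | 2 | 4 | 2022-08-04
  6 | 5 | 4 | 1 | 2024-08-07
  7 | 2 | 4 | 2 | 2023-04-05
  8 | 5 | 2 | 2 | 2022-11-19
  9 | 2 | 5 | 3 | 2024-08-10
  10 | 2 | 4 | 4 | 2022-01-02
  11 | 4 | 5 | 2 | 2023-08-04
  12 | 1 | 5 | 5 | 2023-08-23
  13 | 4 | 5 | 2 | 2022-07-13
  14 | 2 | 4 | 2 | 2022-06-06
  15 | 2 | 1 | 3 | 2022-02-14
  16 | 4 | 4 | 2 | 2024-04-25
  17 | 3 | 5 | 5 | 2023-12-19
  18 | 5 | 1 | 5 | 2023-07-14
SELECT name, category FROM products WHERE category LIKE 'Acces%'

Execution result:
(no rows)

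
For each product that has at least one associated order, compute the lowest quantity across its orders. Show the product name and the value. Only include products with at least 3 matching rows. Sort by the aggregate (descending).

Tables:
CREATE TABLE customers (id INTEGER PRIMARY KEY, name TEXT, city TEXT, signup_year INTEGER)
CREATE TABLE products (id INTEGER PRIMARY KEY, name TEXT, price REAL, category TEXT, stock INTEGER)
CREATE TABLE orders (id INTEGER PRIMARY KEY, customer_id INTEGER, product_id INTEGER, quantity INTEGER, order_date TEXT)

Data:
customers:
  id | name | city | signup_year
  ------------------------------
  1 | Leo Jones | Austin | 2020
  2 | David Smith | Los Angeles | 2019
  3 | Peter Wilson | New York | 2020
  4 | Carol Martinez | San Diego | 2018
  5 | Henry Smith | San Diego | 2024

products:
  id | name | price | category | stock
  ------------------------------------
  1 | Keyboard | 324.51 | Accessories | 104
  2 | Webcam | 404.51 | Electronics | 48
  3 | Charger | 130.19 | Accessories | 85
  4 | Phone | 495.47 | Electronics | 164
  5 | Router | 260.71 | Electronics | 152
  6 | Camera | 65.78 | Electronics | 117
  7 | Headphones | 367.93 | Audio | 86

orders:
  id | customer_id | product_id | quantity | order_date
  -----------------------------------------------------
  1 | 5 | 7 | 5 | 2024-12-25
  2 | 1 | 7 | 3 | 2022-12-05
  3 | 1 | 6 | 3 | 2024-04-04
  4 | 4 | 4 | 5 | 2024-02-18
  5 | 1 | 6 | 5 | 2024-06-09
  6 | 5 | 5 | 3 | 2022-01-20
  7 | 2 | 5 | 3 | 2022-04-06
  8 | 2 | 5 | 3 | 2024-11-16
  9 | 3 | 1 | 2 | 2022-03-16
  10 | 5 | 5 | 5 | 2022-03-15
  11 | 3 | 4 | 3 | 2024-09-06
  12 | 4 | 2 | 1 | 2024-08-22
SELECT p.name, MIN(c.quantity) AS min_quantity FROM orders c JOIN products p ON c.product_id = p.id GROUP BY p.id, p.name HAVING COUNT(*) >= 3 ORDER BY min_quantity DESC

Execution result:
name | min_quantity
Router | 3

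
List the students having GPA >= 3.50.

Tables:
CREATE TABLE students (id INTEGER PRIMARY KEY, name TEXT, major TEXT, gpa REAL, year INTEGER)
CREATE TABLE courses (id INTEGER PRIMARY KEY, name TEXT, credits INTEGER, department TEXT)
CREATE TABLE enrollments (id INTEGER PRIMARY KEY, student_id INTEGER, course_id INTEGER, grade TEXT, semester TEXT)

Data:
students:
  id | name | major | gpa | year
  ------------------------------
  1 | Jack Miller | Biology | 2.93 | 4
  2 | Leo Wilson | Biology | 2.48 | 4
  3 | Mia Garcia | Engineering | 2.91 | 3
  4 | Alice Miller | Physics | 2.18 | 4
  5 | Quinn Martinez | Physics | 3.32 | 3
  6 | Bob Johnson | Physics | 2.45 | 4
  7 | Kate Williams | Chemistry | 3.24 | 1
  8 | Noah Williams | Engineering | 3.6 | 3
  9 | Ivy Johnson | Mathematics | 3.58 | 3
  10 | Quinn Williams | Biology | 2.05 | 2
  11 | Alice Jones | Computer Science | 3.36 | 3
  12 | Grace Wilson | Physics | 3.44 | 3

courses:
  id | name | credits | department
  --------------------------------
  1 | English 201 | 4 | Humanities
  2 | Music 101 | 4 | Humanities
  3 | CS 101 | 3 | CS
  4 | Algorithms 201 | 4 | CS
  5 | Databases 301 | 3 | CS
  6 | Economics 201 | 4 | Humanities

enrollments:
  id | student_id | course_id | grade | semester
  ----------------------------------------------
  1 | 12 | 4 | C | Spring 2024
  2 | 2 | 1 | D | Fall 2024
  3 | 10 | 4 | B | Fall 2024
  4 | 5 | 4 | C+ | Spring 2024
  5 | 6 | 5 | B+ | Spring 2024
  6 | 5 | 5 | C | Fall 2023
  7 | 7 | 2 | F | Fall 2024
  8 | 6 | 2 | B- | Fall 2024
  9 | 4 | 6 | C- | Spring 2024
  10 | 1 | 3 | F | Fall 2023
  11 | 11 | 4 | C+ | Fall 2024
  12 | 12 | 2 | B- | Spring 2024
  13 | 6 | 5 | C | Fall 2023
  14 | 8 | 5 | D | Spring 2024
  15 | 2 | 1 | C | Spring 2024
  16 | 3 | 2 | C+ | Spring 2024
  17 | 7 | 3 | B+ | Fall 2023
SELECT name, gpa FROM students WHERE gpa >= 3.5

Execution result:
name | gpa
Noah Williams | 3.60
Ivy Johnson | 3.58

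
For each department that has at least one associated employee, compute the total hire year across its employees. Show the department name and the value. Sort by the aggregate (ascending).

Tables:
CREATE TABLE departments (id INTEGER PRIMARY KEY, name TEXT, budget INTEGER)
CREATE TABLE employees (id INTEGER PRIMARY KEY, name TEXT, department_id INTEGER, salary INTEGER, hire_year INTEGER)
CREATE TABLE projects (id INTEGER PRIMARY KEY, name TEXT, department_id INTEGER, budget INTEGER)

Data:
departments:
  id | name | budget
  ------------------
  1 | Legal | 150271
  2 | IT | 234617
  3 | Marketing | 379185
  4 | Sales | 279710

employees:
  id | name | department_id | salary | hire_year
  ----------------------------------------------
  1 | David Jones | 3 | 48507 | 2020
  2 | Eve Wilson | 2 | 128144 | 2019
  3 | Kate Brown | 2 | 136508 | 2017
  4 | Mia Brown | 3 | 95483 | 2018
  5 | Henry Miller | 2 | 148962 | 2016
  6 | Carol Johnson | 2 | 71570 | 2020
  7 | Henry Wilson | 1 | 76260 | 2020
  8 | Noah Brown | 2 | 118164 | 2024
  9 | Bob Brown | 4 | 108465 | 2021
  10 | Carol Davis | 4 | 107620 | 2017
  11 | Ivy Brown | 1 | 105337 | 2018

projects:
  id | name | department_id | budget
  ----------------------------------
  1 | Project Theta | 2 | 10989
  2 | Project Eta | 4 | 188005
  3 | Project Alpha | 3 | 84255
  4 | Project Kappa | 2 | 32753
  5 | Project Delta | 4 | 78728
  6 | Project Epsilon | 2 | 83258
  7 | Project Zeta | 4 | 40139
SELECT p.name, SUM(c.hire_year) AS sum_hire_year FROM employees c JOIN departments p ON c.department_id = p.id GROUP BY p.id, p.name ORDER BY sum_hire_year ASC

Execution result:
name | sum_hire_year
Legal | 4038
Marketing | 4038
Sales | 4038
IT | 10096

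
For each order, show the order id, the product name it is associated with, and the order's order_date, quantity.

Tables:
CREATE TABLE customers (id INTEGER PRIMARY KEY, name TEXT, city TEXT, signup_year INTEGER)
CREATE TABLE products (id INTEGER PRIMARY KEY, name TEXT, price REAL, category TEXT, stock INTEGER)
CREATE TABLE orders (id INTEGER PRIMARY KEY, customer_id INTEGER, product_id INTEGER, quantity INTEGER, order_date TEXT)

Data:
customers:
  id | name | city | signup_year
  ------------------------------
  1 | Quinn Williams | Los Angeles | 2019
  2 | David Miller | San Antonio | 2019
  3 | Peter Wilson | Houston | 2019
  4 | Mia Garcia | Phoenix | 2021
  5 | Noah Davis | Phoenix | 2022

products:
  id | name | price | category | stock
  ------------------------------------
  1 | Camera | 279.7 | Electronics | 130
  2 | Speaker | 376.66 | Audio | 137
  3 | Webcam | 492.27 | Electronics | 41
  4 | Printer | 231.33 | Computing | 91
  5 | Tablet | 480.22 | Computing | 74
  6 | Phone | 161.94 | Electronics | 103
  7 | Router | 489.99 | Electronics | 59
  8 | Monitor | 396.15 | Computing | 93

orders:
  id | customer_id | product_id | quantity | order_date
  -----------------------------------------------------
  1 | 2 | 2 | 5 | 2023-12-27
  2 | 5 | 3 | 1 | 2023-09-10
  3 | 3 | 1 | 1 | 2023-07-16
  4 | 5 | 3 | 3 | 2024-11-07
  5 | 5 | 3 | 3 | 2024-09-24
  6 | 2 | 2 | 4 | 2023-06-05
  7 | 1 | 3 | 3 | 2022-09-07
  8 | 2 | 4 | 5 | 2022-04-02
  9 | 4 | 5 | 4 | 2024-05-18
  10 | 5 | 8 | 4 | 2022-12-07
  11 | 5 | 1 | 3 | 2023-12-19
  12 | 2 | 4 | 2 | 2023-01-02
SELECT c.id, p.name AS product, c.order_date, c.quantity FROM orders c JOIN products p ON c.product_id = p.id

Execution result:
id | product | order_date | quantity
1 | Speaker | 2023-12-27 | 5
2 | Webcam | 2023-09-10 | 1
3 | Camera | 2023-07-16 | 1
4 | Webcam | 2024-11-07 | 3
5 | Webcam | 2024-09-24 | 3
6 | Speaker | 2023-06-05 | 4
7 | Webcam | 2022-09-07 | 3
8 | Printer | 2022-04-02 | 5
9 | Tablet | 2024-05-18 | 4
10 | Monitor | 2022-12-07 | 4
11 | Camera | 2023-12-19 | 3
12 | Printer | 2023-01-02 | 2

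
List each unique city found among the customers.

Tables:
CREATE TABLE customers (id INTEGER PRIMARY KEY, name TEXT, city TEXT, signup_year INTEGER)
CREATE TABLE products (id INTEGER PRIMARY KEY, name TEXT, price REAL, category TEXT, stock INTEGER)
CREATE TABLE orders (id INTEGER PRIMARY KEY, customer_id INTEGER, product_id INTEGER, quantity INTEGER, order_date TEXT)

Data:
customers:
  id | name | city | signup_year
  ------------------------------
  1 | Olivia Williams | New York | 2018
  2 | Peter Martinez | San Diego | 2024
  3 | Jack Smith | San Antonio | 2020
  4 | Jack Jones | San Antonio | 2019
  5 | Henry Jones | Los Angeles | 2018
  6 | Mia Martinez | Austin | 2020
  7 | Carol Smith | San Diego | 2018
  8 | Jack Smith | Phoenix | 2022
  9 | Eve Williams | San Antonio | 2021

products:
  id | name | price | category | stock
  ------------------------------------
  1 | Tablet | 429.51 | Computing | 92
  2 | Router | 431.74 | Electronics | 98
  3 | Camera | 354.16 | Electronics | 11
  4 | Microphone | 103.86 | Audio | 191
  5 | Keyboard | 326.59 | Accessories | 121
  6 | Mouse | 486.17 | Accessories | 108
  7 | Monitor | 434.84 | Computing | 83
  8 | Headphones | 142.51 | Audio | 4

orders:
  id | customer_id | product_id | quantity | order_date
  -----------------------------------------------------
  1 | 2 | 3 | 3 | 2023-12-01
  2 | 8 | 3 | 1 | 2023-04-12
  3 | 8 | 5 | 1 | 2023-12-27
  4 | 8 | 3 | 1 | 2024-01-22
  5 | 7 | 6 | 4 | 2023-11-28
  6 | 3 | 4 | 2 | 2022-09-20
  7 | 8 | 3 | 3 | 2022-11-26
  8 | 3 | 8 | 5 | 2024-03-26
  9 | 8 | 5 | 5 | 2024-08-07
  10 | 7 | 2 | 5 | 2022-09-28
SELECT DISTINCT city FROM customers

Execution result:
city
New York
San Diego
San Antonio
Los Angeles
Austin
Phoenix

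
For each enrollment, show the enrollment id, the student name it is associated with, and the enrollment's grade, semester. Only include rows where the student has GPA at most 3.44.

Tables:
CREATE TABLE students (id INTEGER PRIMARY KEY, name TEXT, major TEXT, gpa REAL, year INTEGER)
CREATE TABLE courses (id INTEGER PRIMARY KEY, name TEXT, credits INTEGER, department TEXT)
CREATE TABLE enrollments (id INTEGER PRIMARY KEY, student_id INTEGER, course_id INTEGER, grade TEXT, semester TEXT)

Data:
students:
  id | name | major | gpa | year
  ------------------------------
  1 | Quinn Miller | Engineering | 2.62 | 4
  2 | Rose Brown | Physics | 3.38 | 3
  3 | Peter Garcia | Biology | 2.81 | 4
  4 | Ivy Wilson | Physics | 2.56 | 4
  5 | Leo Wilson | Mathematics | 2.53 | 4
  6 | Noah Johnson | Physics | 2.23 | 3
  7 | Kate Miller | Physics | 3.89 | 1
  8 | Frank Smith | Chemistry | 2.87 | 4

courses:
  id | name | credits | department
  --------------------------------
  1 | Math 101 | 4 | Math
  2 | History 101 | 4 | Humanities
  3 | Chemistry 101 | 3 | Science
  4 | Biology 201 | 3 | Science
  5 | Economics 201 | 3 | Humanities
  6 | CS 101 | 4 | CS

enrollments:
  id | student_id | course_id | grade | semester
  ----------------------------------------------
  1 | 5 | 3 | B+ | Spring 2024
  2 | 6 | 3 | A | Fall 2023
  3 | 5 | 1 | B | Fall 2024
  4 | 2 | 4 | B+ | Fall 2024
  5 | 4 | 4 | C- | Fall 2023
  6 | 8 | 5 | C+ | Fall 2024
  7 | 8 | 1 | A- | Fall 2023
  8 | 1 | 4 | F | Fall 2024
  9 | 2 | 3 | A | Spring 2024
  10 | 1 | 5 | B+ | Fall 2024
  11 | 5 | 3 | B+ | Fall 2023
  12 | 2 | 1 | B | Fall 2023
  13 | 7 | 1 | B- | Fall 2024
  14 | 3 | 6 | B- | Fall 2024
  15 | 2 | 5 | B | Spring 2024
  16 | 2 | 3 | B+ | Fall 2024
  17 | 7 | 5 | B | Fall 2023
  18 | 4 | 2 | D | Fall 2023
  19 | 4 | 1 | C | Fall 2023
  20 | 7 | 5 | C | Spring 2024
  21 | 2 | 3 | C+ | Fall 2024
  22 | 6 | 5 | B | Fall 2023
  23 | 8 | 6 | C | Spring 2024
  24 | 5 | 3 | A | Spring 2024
SELECT c.id, p.name AS student, c.grade, c.semester FROM enrollments c JOIN students p ON c.student_id = p.id WHERE p.gpa <= 3.44

Execution result:
id | student | grade | semester
1 | Leo Wilson | B+ | Spring 2024
2 | Noah Johnson | A | Fall 2023
3 | Leo Wilson | B | Fall 2024
4 | Rose Brown | B+ | Fall 2024
5 | Ivy Wilson | C- | Fall 2023
6 | Frank Smith | C+ | Fall 2024
7 | Frank Smith | A- | Fall 2023
8 | Quinn Miller | F | Fall 2024
9 | Rose Brown | A | Spring 2024
10 | Quinn Miller | B+ | Fall 2024
11 | Leo Wilson | B+ | Fall 2023
12 | Rose Brown | B | Fall 2023
14 | Peter Garcia | B- | Fall 2024
15 | Rose Brown | B | Spring 2024
16 | Rose Brown | B+ | Fall 2024
18 | Ivy Wilson | D | Fall 2023
19 | Ivy Wilson | C | Fall 2023
21 | Rose Brown | C+ | Fall 2024
22 | Noah Johnson | B | Fall 2023
23 | Frank Smith | C | Spring 2024
24 | Leo Wilson | A | Spring 2024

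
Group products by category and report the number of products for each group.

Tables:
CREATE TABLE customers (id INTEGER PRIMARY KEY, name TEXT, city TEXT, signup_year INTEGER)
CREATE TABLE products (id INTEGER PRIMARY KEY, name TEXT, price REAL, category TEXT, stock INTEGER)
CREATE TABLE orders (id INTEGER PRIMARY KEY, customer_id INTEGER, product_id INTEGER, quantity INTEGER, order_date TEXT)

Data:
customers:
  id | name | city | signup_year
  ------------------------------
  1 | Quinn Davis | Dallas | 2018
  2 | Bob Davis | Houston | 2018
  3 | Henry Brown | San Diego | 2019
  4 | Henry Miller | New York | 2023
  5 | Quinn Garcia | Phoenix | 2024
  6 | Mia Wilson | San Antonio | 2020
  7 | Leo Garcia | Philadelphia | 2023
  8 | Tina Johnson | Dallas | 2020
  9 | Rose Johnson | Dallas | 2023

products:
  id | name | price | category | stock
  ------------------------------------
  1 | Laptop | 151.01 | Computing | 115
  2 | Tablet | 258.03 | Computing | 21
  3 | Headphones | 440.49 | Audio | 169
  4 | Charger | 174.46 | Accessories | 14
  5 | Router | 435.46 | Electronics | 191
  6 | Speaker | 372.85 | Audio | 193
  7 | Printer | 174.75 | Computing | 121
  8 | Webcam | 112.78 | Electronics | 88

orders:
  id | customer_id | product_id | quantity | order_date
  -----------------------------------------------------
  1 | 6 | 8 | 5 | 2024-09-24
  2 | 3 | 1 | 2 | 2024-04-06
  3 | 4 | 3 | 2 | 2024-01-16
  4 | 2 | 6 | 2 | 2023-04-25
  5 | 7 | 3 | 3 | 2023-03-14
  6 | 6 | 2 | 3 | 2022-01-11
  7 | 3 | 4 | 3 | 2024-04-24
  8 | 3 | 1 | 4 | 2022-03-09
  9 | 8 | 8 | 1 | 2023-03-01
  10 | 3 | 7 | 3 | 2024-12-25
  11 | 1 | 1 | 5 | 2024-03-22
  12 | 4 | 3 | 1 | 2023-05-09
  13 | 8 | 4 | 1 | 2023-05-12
SELECT category, COUNT(*) AS n FROM products GROUP BY category

Execution result:
category | n
Accessories | 1
Audio | 2
Computing | 3
Electronics | 2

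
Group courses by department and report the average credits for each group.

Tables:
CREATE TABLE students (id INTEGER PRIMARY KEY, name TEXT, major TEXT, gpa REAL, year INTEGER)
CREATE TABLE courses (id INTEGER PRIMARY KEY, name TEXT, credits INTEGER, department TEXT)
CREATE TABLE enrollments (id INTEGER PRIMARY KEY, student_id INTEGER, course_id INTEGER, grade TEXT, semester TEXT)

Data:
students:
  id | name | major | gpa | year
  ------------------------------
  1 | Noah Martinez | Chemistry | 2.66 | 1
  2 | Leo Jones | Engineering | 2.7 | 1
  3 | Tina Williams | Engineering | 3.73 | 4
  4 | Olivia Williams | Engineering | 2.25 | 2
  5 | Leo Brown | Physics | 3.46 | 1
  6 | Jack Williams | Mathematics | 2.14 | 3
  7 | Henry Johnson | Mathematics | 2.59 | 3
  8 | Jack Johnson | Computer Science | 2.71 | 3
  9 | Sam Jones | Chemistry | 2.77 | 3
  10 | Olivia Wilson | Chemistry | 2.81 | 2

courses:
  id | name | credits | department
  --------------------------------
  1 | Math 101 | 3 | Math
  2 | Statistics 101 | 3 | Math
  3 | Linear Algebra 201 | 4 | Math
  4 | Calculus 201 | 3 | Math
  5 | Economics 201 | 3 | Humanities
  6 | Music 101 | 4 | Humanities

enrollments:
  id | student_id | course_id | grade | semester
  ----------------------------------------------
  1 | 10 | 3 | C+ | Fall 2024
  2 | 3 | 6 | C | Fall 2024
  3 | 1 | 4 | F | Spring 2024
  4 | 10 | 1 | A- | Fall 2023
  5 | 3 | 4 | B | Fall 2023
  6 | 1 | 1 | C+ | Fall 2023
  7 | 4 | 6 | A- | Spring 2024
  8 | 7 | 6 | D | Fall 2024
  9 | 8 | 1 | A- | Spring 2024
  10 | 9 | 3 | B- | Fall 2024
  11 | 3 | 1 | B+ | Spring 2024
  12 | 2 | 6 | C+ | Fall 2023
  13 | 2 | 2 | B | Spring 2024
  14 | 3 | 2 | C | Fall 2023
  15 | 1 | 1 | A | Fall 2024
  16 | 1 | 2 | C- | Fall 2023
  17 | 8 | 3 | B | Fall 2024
SELECT department, AVG(credits) AS avg_credits FROM courses GROUP BY department

Execution result:
department | avg_credits
Humanities | 3.50
Math | 3.25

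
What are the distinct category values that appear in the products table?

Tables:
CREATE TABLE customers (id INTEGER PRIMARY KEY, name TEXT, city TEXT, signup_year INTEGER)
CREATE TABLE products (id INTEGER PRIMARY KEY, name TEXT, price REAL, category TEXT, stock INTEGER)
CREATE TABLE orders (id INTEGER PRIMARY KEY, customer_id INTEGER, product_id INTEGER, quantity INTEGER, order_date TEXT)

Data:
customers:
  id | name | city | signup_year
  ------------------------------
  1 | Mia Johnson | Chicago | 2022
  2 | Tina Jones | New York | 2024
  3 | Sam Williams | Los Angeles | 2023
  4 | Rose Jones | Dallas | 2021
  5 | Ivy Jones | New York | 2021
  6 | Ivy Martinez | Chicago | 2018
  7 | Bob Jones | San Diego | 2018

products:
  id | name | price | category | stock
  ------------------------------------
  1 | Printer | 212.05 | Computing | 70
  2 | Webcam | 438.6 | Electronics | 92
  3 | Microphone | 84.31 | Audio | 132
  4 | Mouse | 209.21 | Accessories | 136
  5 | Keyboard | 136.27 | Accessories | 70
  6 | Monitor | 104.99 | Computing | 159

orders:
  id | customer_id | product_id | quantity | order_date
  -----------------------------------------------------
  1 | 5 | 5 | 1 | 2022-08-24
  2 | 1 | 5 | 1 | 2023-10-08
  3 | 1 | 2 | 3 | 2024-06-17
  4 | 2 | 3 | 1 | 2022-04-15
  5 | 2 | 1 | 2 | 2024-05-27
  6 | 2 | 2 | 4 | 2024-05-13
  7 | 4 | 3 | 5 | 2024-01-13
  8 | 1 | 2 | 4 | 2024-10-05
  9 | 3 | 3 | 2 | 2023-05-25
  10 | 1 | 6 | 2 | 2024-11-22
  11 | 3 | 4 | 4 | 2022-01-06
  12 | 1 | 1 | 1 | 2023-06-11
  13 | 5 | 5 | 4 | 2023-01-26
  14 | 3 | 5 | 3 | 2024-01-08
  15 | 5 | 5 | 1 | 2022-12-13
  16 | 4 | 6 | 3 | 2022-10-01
SELECT DISTINCT category FROM products

Execution result:
category
Computing
Electronics
Audio
Accessories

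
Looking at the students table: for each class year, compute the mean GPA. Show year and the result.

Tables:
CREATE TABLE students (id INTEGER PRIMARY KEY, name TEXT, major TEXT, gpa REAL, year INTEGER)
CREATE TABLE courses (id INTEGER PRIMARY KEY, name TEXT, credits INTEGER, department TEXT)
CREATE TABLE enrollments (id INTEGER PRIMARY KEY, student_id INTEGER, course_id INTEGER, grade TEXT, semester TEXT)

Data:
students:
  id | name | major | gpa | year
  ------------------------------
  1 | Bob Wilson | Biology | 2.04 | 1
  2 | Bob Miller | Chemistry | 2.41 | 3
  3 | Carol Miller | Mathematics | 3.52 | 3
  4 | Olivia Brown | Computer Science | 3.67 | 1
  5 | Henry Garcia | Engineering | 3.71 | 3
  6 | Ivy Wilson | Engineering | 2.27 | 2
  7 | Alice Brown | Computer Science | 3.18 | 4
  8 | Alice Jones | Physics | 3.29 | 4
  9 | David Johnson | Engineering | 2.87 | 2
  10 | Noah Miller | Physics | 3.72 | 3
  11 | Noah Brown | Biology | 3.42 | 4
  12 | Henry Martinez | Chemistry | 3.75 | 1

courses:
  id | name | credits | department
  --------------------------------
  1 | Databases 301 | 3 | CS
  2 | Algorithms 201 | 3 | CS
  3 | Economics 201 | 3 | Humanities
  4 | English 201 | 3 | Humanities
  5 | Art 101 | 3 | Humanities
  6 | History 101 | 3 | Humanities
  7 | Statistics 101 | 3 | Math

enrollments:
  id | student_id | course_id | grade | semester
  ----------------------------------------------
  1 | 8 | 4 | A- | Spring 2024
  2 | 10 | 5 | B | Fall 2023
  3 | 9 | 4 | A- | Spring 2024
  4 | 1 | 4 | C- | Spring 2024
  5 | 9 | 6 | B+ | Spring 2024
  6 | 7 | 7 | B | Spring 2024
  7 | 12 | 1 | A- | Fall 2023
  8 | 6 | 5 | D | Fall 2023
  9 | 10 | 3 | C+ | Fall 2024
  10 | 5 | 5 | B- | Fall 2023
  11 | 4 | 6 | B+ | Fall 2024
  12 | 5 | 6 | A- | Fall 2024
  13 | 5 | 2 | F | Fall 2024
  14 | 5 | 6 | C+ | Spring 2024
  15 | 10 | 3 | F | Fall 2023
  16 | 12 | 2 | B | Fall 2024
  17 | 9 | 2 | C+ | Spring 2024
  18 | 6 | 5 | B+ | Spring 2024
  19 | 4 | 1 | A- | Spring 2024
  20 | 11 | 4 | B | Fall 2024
SELECT year, AVG(gpa) AS avg_gpa FROM students GROUP BY year

Execution result:
year | avg_gpa
1 | 3.15
2 | 2.57
3 | 3.34
4 | 3.30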